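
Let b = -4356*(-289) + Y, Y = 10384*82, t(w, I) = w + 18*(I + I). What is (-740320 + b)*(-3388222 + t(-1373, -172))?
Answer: -4652404770924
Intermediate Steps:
t(w, I) = w + 36*I (t(w, I) = w + 18*(2*I) = w + 36*I)
Y = 851488
b = 2110372 (b = -4356*(-289) + 851488 = 1258884 + 851488 = 2110372)
(-740320 + b)*(-3388222 + t(-1373, -172)) = (-740320 + 2110372)*(-3388222 + (-1373 + 36*(-172))) = 1370052*(-3388222 + (-1373 - 6192)) = 1370052*(-3388222 - 7565) = 1370052*(-3395787) = -4652404770924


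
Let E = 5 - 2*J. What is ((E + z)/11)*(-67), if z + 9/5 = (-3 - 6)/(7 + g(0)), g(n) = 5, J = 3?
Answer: 4757/220 ≈ 21.623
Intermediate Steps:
z = -51/20 (z = -9/5 + (-3 - 6)/(7 + 5) = -9/5 - 9/12 = -9/5 - 9*1/12 = -9/5 - ¾ = -51/20 ≈ -2.5500)
E = -1 (E = 5 - 2*3 = 5 - 6 = -1)
((E + z)/11)*(-67) = ((-1 - 51/20)/11)*(-67) = ((1/11)*(-71/20))*(-67) = -71/220*(-67) = 4757/220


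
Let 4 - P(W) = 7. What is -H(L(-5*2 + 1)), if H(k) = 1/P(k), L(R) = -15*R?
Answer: ⅓ ≈ 0.33333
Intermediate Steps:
P(W) = -3 (P(W) = 4 - 1*7 = 4 - 7 = -3)
H(k) = -⅓ (H(k) = 1/(-3) = -⅓)
-H(L(-5*2 + 1)) = -1*(-⅓) = ⅓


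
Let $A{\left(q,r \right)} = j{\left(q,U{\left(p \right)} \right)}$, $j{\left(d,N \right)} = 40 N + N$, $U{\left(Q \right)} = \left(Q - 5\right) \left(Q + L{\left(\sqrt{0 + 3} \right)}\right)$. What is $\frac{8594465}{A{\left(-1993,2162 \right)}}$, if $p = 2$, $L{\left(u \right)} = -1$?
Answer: $- \frac{8594465}{123} \approx -69874.0$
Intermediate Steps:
$U{\left(Q \right)} = \left(-1 + Q\right) \left(-5 + Q\right)$ ($U{\left(Q \right)} = \left(Q - 5\right) \left(Q - 1\right) = \left(-5 + Q\right) \left(-1 + Q\right) = \left(-1 + Q\right) \left(-5 + Q\right)$)
$j{\left(d,N \right)} = 41 N$
$A{\left(q,r \right)} = -123$ ($A{\left(q,r \right)} = 41 \left(5 + 2^{2} - 12\right) = 41 \left(5 + 4 - 12\right) = 41 \left(-3\right) = -123$)
$\frac{8594465}{A{\left(-1993,2162 \right)}} = \frac{8594465}{-123} = 8594465 \left(- \frac{1}{123}\right) = - \frac{8594465}{123}$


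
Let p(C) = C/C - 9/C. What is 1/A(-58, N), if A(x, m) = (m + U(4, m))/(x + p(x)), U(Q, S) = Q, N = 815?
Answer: -157/2262 ≈ -0.069408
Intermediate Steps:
p(C) = 1 - 9/C
A(x, m) = (4 + m)/(x + (-9 + x)/x) (A(x, m) = (m + 4)/(x + (-9 + x)/x) = (4 + m)/(x + (-9 + x)/x))
1/A(-58, N) = 1/(-58*(4 + 815)/(-9 - 58 + (-58)**2)) = 1/(-58*819/(-9 - 58 + 3364)) = 1/(-58*819/3297) = 1/(-58*1/3297*819) = 1/(-2262/157) = -157/2262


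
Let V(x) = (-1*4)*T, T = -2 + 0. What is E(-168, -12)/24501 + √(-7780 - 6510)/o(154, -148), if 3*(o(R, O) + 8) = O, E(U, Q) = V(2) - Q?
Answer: 20/24501 - 3*I*√14290/172 ≈ 0.00081629 - 2.085*I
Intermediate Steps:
T = -2
V(x) = 8 (V(x) = -1*4*(-2) = -4*(-2) = 8)
E(U, Q) = 8 - Q
o(R, O) = -8 + O/3
E(-168, -12)/24501 + √(-7780 - 6510)/o(154, -148) = (8 - 1*(-12))/24501 + √(-7780 - 6510)/(-8 + (⅓)*(-148)) = (8 + 12)*(1/24501) + √(-14290)/(-8 - 148/3) = 20*(1/24501) + (I*√14290)/(-172/3) = 20/24501 + (I*√14290)*(-3/172) = 20/24501 - 3*I*√14290/172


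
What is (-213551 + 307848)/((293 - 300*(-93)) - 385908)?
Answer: -94297/357715 ≈ -0.26361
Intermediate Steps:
(-213551 + 307848)/((293 - 300*(-93)) - 385908) = 94297/((293 + 27900) - 385908) = 94297/(28193 - 385908) = 94297/(-357715) = 94297*(-1/357715) = -94297/357715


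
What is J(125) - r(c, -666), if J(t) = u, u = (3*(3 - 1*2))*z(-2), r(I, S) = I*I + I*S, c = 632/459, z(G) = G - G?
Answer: 192799184/210681 ≈ 915.12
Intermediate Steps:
z(G) = 0
c = 632/459 (c = 632*(1/459) = 632/459 ≈ 1.3769)
r(I, S) = I**2 + I*S
u = 0 (u = (3*(3 - 1*2))*0 = (3*(3 - 2))*0 = (3*1)*0 = 3*0 = 0)
J(t) = 0
J(125) - r(c, -666) = 0 - 632*(632/459 - 666)/459 = 0 - 632*(-305062)/(459*459) = 0 - 1*(-192799184/210681) = 0 + 192799184/210681 = 192799184/210681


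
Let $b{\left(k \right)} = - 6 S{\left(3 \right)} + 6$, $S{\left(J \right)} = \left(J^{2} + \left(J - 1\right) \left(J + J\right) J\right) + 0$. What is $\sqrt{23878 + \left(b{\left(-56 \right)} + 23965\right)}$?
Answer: $7 \sqrt{971} \approx 218.13$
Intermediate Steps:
$S{\left(J \right)} = J^{2} + 2 J^{2} \left(-1 + J\right)$ ($S{\left(J \right)} = \left(J^{2} + \left(-1 + J\right) 2 J J\right) + 0 = \left(J^{2} + 2 J \left(-1 + J\right) J\right) + 0 = \left(J^{2} + 2 J^{2} \left(-1 + J\right)\right) + 0 = J^{2} + 2 J^{2} \left(-1 + J\right)$)
$b{\left(k \right)} = -264$ ($b{\left(k \right)} = - 6 \cdot 3^{2} \left(-1 + 2 \cdot 3\right) + 6 = - 6 \cdot 9 \left(-1 + 6\right) + 6 = - 6 \cdot 9 \cdot 5 + 6 = \left(-6\right) 45 + 6 = -270 + 6 = -264$)
$\sqrt{23878 + \left(b{\left(-56 \right)} + 23965\right)} = \sqrt{23878 + \left(-264 + 23965\right)} = \sqrt{23878 + 23701} = \sqrt{47579} = 7 \sqrt{971}$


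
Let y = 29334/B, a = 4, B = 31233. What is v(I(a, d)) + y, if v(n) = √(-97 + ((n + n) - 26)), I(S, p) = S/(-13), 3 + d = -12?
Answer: 9778/10411 + I*√20891/13 ≈ 0.9392 + 11.118*I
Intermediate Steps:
d = -15 (d = -3 - 12 = -15)
y = 9778/10411 (y = 29334/31233 = 29334*(1/31233) = 9778/10411 ≈ 0.93920)
I(S, p) = -S/13 (I(S, p) = S*(-1/13) = -S/13)
v(n) = √(-123 + 2*n) (v(n) = √(-97 + (2*n - 26)) = √(-97 + (-26 + 2*n)) = √(-123 + 2*n))
v(I(a, d)) + y = √(-123 + 2*(-1/13*4)) + 9778/10411 = √(-123 + 2*(-4/13)) + 9778/10411 = √(-123 - 8/13) + 9778/10411 = √(-1607/13) + 9778/10411 = I*√20891/13 + 9778/10411 = 9778/10411 + I*√20891/13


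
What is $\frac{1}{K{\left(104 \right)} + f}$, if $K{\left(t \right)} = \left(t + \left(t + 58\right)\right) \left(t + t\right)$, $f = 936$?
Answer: $\frac{1}{56264} \approx 1.7773 \cdot 10^{-5}$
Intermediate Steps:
$K{\left(t \right)} = 2 t \left(58 + 2 t\right)$ ($K{\left(t \right)} = \left(t + \left(58 + t\right)\right) 2 t = \left(58 + 2 t\right) 2 t = 2 t \left(58 + 2 t\right)$)
$\frac{1}{K{\left(104 \right)} + f} = \frac{1}{4 \cdot 104 \left(29 + 104\right) + 936} = \frac{1}{4 \cdot 104 \cdot 133 + 936} = \frac{1}{55328 + 936} = \frac{1}{56264}$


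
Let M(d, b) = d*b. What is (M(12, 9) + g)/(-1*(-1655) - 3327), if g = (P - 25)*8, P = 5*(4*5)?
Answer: -177/418 ≈ -0.42344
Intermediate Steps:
M(d, b) = b*d
P = 100 (P = 5*20 = 100)
g = 600 (g = (100 - 25)*8 = 75*8 = 600)
(M(12, 9) + g)/(-1*(-1655) - 3327) = (9*12 + 600)/(-1*(-1655) - 3327) = (108 + 600)/(1655 - 3327) = 708/(-1672) = 708*(-1/1672) = -177/418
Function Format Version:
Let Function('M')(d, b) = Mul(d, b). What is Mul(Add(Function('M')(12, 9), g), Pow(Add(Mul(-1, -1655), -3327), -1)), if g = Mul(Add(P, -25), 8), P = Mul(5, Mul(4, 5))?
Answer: Rational(-177, 418) ≈ -0.42344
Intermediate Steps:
Function('M')(d, b) = Mul(b, d)
P = 100 (P = Mul(5, 20) = 100)
g = 600 (g = Mul(Add(100, -25), 8) = Mul(75, 8) = 600)
Mul(Add(Function('M')(12, 9), g), Pow(Add(Mul(-1, -1655), -3327), -1)) = Mul(Add(Mul(9, 12), 600), Pow(Add(Mul(-1, -1655), -3327), -1)) = Mul(Add(108, 600), Pow(Add(1655, -3327), -1)) = Mul(708, Pow(-1672, -1)) = Mul(708, Rational(-1, 1672)) = Rational(-177, 418)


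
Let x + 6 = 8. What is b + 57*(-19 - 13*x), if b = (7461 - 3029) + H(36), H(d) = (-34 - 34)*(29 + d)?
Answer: -2553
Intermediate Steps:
x = 2 (x = -6 + 8 = 2)
H(d) = -1972 - 68*d (H(d) = -68*(29 + d) = -1972 - 68*d)
b = 12 (b = (7461 - 3029) + (-1972 - 68*36) = 4432 + (-1972 - 2448) = 4432 - 4420 = 12)
b + 57*(-19 - 13*x) = 12 + 57*(-19 - 13*2) = 12 + 57*(-19 - 26) = 12 + 57*(-45) = 12 - 2565 = -2553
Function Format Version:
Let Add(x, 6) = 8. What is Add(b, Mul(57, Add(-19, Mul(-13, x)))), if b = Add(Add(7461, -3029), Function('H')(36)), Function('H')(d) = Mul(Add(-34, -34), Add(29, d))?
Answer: -2553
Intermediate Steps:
x = 2 (x = Add(-6, 8) = 2)
Function('H')(d) = Add(-1972, Mul(-68, d)) (Function('H')(d) = Mul(-68, Add(29, d)) = Add(-1972, Mul(-68, d)))
b = 12 (b = Add(Add(7461, -3029), Add(-1972, Mul(-68, 36))) = Add(4432, Add(-1972, -2448)) = Add(4432, -4420) = 12)
Add(b, Mul(57, Add(-19, Mul(-13, x)))) = Add(12, Mul(57, Add(-19, Mul(-13, 2)))) = Add(12, Mul(57, Add(-19, -26))) = Add(12, Mul(57, -45)) = Add(12, -2565) = -2553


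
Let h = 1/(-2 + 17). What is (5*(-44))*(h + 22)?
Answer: -14564/3 ≈ -4854.7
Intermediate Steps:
h = 1/15 ≈ 0.066667
(5*(-44))*(h + 22) = (5*(-44))*(1/15 + 22) = -220*331/15 = -14564/3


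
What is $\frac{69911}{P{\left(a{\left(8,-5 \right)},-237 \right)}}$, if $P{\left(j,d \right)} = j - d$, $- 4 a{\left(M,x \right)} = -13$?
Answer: $\frac{279644}{961} \approx 290.99$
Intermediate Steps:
$a{\left(M,x \right)} = \frac{13}{4}$ ($a{\left(M,x \right)} = \left(- \frac{1}{4}\right) \left(-13\right) = \frac{13}{4}$)
$\frac{69911}{P{\left(a{\left(8,-5 \right)},-237 \right)}} = \frac{69911}{\frac{13}{4} - -237} = \frac{69911}{\frac{13}{4} + 237} = \frac{69911}{\frac{961}{4}} = 69911 \cdot \frac{4}{961} = \frac{279644}{961}$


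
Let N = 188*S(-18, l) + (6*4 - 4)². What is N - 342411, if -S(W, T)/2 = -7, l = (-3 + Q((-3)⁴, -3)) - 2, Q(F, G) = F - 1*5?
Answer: -339379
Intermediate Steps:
Q(F, G) = -5 + F (Q(F, G) = F - 5 = -5 + F)
l = 71 (l = (-3 + (-5 + (-3)⁴)) - 2 = (-3 + (-5 + 81)) - 2 = (-3 + 76) - 2 = 73 - 2 = 71)
S(W, T) = 14 (S(W, T) = -2*(-7) = 14)
N = 3032 (N = 188*14 + (6*4 - 4)² = 2632 + (24 - 4)² = 2632 + 20² = 2632 + 400 = 3032)
N - 342411 = 3032 - 342411 = -339379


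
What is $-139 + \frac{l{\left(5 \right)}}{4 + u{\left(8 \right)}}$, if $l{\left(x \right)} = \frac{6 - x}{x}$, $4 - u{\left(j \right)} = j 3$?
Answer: $- \frac{11121}{80} \approx -139.01$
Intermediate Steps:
$u{\left(j \right)} = 4 - 3 j$ ($u{\left(j \right)} = 4 - j 3 = 4 - 3 j$)
$l{\left(x \right)} = \frac{6 - x}{x}$
$-139 + \frac{l{\left(5 \right)}}{4 + u{\left(8 \right)}} = -139 + \frac{\frac{1}{5} \left(6 - 5\right)}{4 + \left(4 - 24\right)} = -139 + \frac{\frac{1}{5} \cdot 1}{4 - 20} = -139 + \frac{1}{-16} \cdot \frac{1}{5} = -139 - \frac{1}{80} = - \frac{11121}{80}$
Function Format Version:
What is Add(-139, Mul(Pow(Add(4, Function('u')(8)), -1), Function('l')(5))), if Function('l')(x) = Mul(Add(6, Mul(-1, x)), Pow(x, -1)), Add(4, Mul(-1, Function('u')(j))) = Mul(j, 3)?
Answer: Rational(-11121, 80) ≈ -139.01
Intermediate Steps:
Function('u')(j) = Add(4, Mul(-3, j)) (Function('u')(j) = Add(4, Mul(-1, Mul(j, 3))) = Add(4, Mul(-1, Mul(3, j))) = Add(4, Mul(-3, j)))
Function('l')(x) = Mul(Pow(x, -1), Add(6, Mul(-1, x)))
Add(-139, Mul(Pow(Add(4, Function('u')(8)), -1), Function('l')(5))) = Add(-139, Mul(Pow(Add(4, Add(4, Mul(-3, 8))), -1), Mul(Pow(5, -1), Add(6, Mul(-1, 5))))) = Add(-139, Mul(Pow(Add(4, Add(4, -24)), -1), Mul(Rational(1, 5), Add(6, -5)))) = Add(-139, Mul(Pow(Add(4, -20), -1), Mul(Rational(1, 5), 1))) = Add(-139, Mul(Pow(-16, -1), Rational(1, 5))) = Add(-139, Mul(Rational(-1, 16), Rational(1, 5))) = Add(-139, Rational(-1, 80)) = Rational(-11121, 80)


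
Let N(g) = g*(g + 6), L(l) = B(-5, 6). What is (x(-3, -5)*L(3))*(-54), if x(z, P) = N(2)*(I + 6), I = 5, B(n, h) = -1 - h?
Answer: 66528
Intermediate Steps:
L(l) = -7 (L(l) = -1 - 1*6 = -1 - 6 = -7)
N(g) = g*(6 + g)
x(z, P) = 176 (x(z, P) = (2*(6 + 2))*(5 + 6) = (2*8)*11 = 16*11 = 176)
(x(-3, -5)*L(3))*(-54) = (176*(-7))*(-54) = -1232*(-54) = 66528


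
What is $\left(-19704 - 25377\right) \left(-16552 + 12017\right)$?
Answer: $204442335$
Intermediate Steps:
$\left(-19704 - 25377\right) \left(-16552 + 12017\right) = \left(-19704 - 25377\right) \left(-4535\right) = \left(-45081\right) \left(-4535\right) = 204442335$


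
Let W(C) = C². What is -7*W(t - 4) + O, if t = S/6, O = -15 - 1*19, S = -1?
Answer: -5599/36 ≈ -155.53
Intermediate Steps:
O = -34 (O = -15 - 19 = -34)
t = -⅙ (t = -1/6 = -1*⅙ = -⅙ ≈ -0.16667)
-7*W(t - 4) + O = -7*(-⅙ - 4)² - 34 = -7*(-25/6)² - 34 = -7*625/36 - 34 = -4375/36 - 34 = -5599/36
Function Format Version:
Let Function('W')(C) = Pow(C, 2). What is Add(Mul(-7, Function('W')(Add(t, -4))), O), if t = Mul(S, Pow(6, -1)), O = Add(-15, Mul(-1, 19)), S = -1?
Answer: Rational(-5599, 36) ≈ -155.53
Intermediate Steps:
O = -34 (O = Add(-15, -19) = -34)
t = Rational(-1, 6) (t = Mul(-1, Pow(6, -1)) = Mul(-1, Rational(1, 6)) = Rational(-1, 6) ≈ -0.16667)
Add(Mul(-7, Function('W')(Add(t, -4))), O) = Add(Mul(-7, Pow(Add(Rational(-1, 6), -4), 2)), -34) = Add(Mul(-7, Pow(Rational(-25, 6), 2)), -34) = Add(Mul(-7, Rational(625, 36)), -34) = Add(Rational(-4375, 36), -34) = Rational(-5599, 36)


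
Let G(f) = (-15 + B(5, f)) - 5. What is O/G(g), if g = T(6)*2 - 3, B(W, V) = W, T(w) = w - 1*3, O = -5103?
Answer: 1701/5 ≈ 340.20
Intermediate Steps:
T(w) = -3 + w (T(w) = w - 3 = -3 + w)
g = 3 (g = (-3 + 6)*2 - 3 = 3*2 - 3 = 6 - 3 = 3)
G(f) = -15 (G(f) = (-15 + 5) - 5 = -10 - 5 = -15)
O/G(g) = -5103/(-15) = -5103*(-1/15) = 1701/5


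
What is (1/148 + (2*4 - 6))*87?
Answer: 25839/148 ≈ 174.59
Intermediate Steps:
(1/148 + (2*4 - 6))*87 = (1/148 + (8 - 6))*87 = (1/148 + 2)*87 = (297/148)*87 = 25839/148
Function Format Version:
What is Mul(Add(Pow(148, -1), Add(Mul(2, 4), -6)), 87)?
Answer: Rational(25839, 148) ≈ 174.59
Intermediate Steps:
Mul(Add(Pow(148, -1), Add(Mul(2, 4), -6)), 87) = Mul(Add(Rational(1, 148), Add(8, -6)), 87) = Mul(Add(Rational(1, 148), 2), 87) = Mul(Rational(297, 148), 87) = Rational(25839, 148)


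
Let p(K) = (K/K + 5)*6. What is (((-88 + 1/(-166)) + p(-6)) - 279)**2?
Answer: 3019172809/27556 ≈ 1.0957e+5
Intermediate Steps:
p(K) = 36 (p(K) = (1 + 5)*6 = 6*6 = 36)
(((-88 + 1/(-166)) + p(-6)) - 279)**2 = (((-88 + 1/(-166)) + 36) - 279)**2 = (((-88 - 1/166) + 36) - 279)**2 = ((-14609/166 + 36) - 279)**2 = (-8633/166 - 279)**2 = (-54947/166)**2 = 3019172809/27556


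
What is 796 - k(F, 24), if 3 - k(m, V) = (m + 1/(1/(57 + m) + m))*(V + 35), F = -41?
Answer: -1065974/655 ≈ -1627.4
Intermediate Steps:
k(m, V) = 3 - (35 + V)*(m + 1/(m + 1/(57 + m))) (k(m, V) = 3 - (m + 1/(1/(57 + m) + m))*(V + 35) = 3 - (m + 1/(m + 1/(57 + m)))*(35 + V) = 3 - (35 + V)*(m + 1/(m + 1/(57 + m))))
796 - k(F, 24) = 796 - (-1992 - 1992*(-41)² - 57*24 - 35*(-41)³ + 101*(-41) - 1*24*(-41)³ - 57*24*(-41)² - 2*24*(-41))/(1 + (-41)² + 57*(-41)) = 796 - (-1992 - 1992*1681 - 1368 - 35*(-68921) - 4141 - 1*24*(-68921) - 57*24*1681 + 1968)/(1 + 1681 - 2337) = 796 - (-1992 - 3348552 - 1368 + 2412235 - 4141 + 1654104 - 2299608 + 1968)/(-655) = 796 - (-1)*(-1587354)/655 = 796 - 1*1587354/655 = 796 - 1587354/655 = -1065974/655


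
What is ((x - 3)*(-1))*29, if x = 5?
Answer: -58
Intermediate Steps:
((x - 3)*(-1))*29 = ((5 - 3)*(-1))*29 = (2*(-1))*29 = -2*29 = -58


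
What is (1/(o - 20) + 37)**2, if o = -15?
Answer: 1674436/1225 ≈ 1366.9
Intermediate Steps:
(1/(o - 20) + 37)**2 = (1/(-15 - 20) + 37)**2 = (1/(-35) + 37)**2 = (-1/35 + 37)**2 = (1294/35)**2 = 1674436/1225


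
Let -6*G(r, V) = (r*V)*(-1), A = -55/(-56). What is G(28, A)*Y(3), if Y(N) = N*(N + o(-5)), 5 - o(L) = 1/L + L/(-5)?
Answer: 99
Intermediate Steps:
o(L) = 5 - 1/L + L/5 (o(L) = 5 - (1/L + L/(-5)) = 5 - (1/L + L*(-⅕)) = 5 - (1/L - L/5) = 5 + (-1/L + L/5) = 5 - 1/L + L/5)
Y(N) = N*(21/5 + N) (Y(N) = N*(N + (5 - 1/(-5) + (⅕)*(-5))) = N*(N + (5 - 1*(-⅕) - 1)) = N*(N + (5 + ⅕ - 1)) = N*(N + 21/5) = N*(21/5 + N))
A = 55/56 (A = -55*(-1/56) = 55/56 ≈ 0.98214)
G(r, V) = V*r/6 (G(r, V) = -r*V*(-1)/6 = -V*r*(-1)/6 = -(-1)*V*r/6 = V*r/6)
G(28, A)*Y(3) = ((⅙)*(55/56)*28)*((⅕)*3*(21 + 5*3)) = 55*((⅕)*3*(21 + 15))/12 = 55*((⅕)*3*36)/12 = (55/12)*(108/5) = 99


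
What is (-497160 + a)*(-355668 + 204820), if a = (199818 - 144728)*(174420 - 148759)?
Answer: -213173465395840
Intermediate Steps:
a = 1413664490 (a = 55090*25661 = 1413664490)
(-497160 + a)*(-355668 + 204820) = (-497160 + 1413664490)*(-355668 + 204820) = 1413167330*(-150848) = -213173465395840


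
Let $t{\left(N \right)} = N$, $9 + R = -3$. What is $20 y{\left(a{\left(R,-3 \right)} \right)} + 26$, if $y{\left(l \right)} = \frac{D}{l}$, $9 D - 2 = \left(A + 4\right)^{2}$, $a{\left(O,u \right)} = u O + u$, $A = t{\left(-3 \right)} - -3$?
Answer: $\frac{898}{33} \approx 27.212$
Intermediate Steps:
$R = -12$ ($R = -9 - 3 = -12$)
$A = 0$ ($A = -3 - -3 = -3 + 3 = 0$)
$a{\left(O,u \right)} = u + O u$ ($a{\left(O,u \right)} = O u + u = u + O u$)
$D = 2$ ($D = \frac{2}{9} + \frac{\left(0 + 4\right)^{2}}{9} = \frac{2}{9} + \frac{4^{2}}{9} = \frac{2}{9} + \frac{1}{9} \cdot 16 = \frac{2}{9} + \frac{16}{9} = 2$)
$y{\left(l \right)} = \frac{2}{l}$
$20 y{\left(a{\left(R,-3 \right)} \right)} + 26 = 20 \frac{2}{\left(-3\right) \left(1 - 12\right)} + 26 = 20 \frac{2}{\left(-3\right) \left(-11\right)} + 26 = 20 \cdot \frac{2}{33} + 26 = \frac{40}{33} + 26 = \frac{898}{33}$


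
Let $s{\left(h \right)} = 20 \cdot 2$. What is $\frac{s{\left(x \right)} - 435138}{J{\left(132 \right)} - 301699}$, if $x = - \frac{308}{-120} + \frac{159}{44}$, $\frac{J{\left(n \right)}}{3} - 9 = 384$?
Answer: $\frac{217549}{150260} \approx 1.4478$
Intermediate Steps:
$J{\left(n \right)} = 1179$ ($J{\left(n \right)} = 27 + 3 \cdot 384 = 27 + 1152 = 1179$)
$x = \frac{4079}{660}$ ($x = \left(-308\right) \left(- \frac{1}{120}\right) + 159 \cdot \frac{1}{44} = \frac{77}{30} + \frac{159}{44} = \frac{4079}{660} \approx 6.1803$)
$s{\left(h \right)} = 40$
$\frac{s{\left(x \right)} - 435138}{J{\left(132 \right)} - 301699} = \frac{40 - 435138}{1179 - 301699} = - \frac{435098}{-300520} = \left(-435098\right) \left(- \frac{1}{300520}\right) = \frac{217549}{150260}$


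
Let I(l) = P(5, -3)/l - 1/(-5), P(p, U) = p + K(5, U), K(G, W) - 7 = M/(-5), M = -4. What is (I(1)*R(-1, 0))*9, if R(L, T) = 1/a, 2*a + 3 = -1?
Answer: -117/2 ≈ -58.500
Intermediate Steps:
a = -2 (a = -3/2 + (½)*(-1) = -3/2 - ½ = -2)
K(G, W) = 39/5 (K(G, W) = 7 - 4/(-5) = 7 - 4*(-⅕) = 7 + ⅘ = 39/5)
R(L, T) = -½ (R(L, T) = 1/(-2) = -½)
P(p, U) = 39/5 + p (P(p, U) = p + 39/5 = 39/5 + p)
I(l) = ⅕ + 64/(5*l) (I(l) = (39/5 + 5)/l - 1/(-5) = 64/(5*l) - 1*(-⅕) = 64/(5*l) + ⅕ = ⅕ + 64/(5*l))
(I(1)*R(-1, 0))*9 = (((⅕)*(64 + 1)/1)*(-½))*9 = (((⅕)*1*65)*(-½))*9 = (13*(-½))*9 = -13/2*9 = -117/2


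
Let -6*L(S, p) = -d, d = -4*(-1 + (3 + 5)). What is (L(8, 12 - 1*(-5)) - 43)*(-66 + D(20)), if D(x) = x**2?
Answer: -47762/3 ≈ -15921.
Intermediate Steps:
d = -28 (d = -4*(-1 + 8) = -4*7 = -28)
L(S, p) = -14/3 (L(S, p) = -(-1)*(-28)/6 = -1/6*28 = -14/3)
(L(8, 12 - 1*(-5)) - 43)*(-66 + D(20)) = (-14/3 - 43)*(-66 + 20**2) = -143*(-66 + 400)/3 = -143/3*334 = -47762/3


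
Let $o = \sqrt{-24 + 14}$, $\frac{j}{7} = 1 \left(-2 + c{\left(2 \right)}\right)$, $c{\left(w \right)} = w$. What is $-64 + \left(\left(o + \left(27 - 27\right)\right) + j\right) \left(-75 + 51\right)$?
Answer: $-64 - 24 i \sqrt{10} \approx -64.0 - 75.895 i$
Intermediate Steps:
$j = 0$ ($j = 7 \cdot 1 \left(-2 + 2\right) = 7 \cdot 1 \cdot 0 = 7 \cdot 0 = 0$)
$o = i \sqrt{10}$ ($o = \sqrt{-10} = i \sqrt{10} \approx 3.1623 i$)
$-64 + \left(\left(o + \left(27 - 27\right)\right) + j\right) \left(-75 + 51\right) = -64 + \left(\left(i \sqrt{10} + \left(27 - 27\right)\right) + 0\right) \left(-75 + 51\right) = -64 + \left(\left(i \sqrt{10} + \left(27 - 27\right)\right) + 0\right) \left(-24\right) = -64 + \left(\left(i \sqrt{10} + 0\right) + 0\right) \left(-24\right) = -64 + \left(i \sqrt{10} + 0\right) \left(-24\right) = -64 + i \sqrt{10} \left(-24\right) = -64 - 24 i \sqrt{10}$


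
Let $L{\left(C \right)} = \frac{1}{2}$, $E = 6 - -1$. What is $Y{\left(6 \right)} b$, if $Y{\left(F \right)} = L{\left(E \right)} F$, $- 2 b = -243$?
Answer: $\frac{729}{2} \approx 364.5$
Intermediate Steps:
$E = 7$ ($E = 6 + 1 = 7$)
$b = \frac{243}{2}$ ($b = \left(- \frac{1}{2}\right) \left(-243\right) = \frac{243}{2} \approx 121.5$)
$L{\left(C \right)} = \frac{1}{2}$
$Y{\left(F \right)} = \frac{F}{2}$
$Y{\left(6 \right)} b = \frac{1}{2} \cdot 6 \cdot \frac{243}{2} = 3 \cdot \frac{243}{2} = \frac{729}{2}$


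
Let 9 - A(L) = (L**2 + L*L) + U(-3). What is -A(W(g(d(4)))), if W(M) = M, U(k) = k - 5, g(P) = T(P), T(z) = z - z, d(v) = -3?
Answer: -17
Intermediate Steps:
T(z) = 0
g(P) = 0
U(k) = -5 + k
A(L) = 17 - 2*L**2 (A(L) = 9 - ((L**2 + L*L) + (-5 - 3)) = 9 - ((L**2 + L**2) - 8) = 9 - (2*L**2 - 8) = 9 - (-8 + 2*L**2) = 9 + (8 - 2*L**2) = 17 - 2*L**2)
-A(W(g(d(4)))) = -(17 - 2*0**2) = -(17 - 2*0) = -(17 + 0) = -1*17 = -17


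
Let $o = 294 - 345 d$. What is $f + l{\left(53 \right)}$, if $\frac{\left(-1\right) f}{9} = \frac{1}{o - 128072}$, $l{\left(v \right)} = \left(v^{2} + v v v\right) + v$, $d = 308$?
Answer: $\frac{35512692091}{234038} \approx 1.5174 \cdot 10^{5}$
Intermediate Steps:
$o = -105966$ ($o = 294 - 106260 = -105966$)
$l{\left(v \right)} = v + v^{2} + v^{3}$ ($l{\left(v \right)} = \left(v^{2} + v^{2} v\right) + v = \left(v^{2} + v^{3}\right) + v = v + v^{2} + v^{3}$)
$f = \frac{9}{234038}$ ($f = - \frac{9}{-105966 - 128072} = - \frac{9}{-234038} = \left(-9\right) \left(- \frac{1}{234038}\right) = \frac{9}{234038} \approx 3.8455 \cdot 10^{-5}$)
$f + l{\left(53 \right)} = \frac{9}{234038} + 53 \left(1 + 53 + 53^{2}\right) = \frac{9}{234038} + 53 \left(1 + 53 + 2809\right) = \frac{9}{234038} + 53 \cdot 2863 = \frac{9}{234038} + 151739 = \frac{35512692091}{234038}$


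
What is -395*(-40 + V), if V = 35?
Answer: 1975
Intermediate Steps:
-395*(-40 + V) = -395*(-40 + 35) = -395*(-5) = 1975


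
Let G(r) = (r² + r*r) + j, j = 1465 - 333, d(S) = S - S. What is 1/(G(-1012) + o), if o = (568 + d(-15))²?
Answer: 1/2372044 ≈ 4.2158e-7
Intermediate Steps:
d(S) = 0
j = 1132
o = 322624 (o = (568 + 0)² = 568² = 322624)
G(r) = 1132 + 2*r² (G(r) = (r² + r*r) + 1132 = (r² + r²) + 1132 = 2*r² + 1132 = 1132 + 2*r²)
1/(G(-1012) + o) = 1/((1132 + 2*(-1012)²) + 322624) = 1/((1132 + 2*1024144) + 322624) = 1/((1132 + 2048288) + 322624) = 1/(2049420 + 322624) = 1/2372044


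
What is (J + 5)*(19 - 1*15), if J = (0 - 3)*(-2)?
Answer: 44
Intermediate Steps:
J = 6 (J = -3*(-2) = 6)
(J + 5)*(19 - 1*15) = (6 + 5)*(19 - 1*15) = 11*(19 - 15) = 11*4 = 44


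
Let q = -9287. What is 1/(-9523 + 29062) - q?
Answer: 181458694/19539 ≈ 9287.0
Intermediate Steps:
1/(-9523 + 29062) - q = 1/(-9523 + 29062) - 1*(-9287) = 1/19539 + 9287 = 181458694/19539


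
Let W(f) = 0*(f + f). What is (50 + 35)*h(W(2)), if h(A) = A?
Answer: 0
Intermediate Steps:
W(f) = 0 (W(f) = 0*(2*f) = 0)
(50 + 35)*h(W(2)) = (50 + 35)*0 = 85*0 = 0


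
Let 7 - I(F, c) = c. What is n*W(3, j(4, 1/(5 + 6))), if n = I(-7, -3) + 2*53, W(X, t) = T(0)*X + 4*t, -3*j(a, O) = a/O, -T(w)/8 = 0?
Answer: -20416/3 ≈ -6805.3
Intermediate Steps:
T(w) = 0 (T(w) = -8*0 = 0)
I(F, c) = 7 - c
j(a, O) = -a/(3*O)
W(X, t) = 4*t (W(X, t) = 0*X + 4*t = 0 + 4*t = 4*t)
n = 116 (n = (7 - 1*(-3)) + 2*53 = (7 + 3) + 106 = 10 + 106 = 116)
n*W(3, j(4, 1/(5 + 6))) = 116*(4*(-⅓*4/1/(5 + 6))) = 116*(4*(-⅓*4/1/11)) = 116*(4*(-⅓*4*11)) = 116*(4*(-44/3)) = 116*(-176/3) = -20416/3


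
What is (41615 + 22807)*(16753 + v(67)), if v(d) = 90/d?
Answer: 72316336302/67 ≈ 1.0793e+9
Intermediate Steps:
(41615 + 22807)*(16753 + v(67)) = (41615 + 22807)*(16753 + 90/67) = 64422*(16753 + 90*(1/67)) = 64422*(16753 + 90/67) = 64422*(1122541/67) = 72316336302/67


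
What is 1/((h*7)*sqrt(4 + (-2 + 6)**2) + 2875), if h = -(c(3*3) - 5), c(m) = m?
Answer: 575/1649989 + 56*sqrt(5)/8249945 ≈ 0.00036367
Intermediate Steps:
h = -4 (h = -(3*3 - 5) = -(9 - 5) = -1*4 = -4)
1/((h*7)*sqrt(4 + (-2 + 6)**2) + 2875) = 1/((-4*7)*sqrt(4 + (-2 + 6)**2) + 2875) = 1/(-28*sqrt(4 + 4**2) + 2875) = 1/(-28*sqrt(4 + 16) + 2875) = 1/(-56*sqrt(5) + 2875) = 1/(2875 - 56*sqrt(5))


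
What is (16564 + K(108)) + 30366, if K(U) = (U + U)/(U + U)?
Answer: 46931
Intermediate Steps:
K(U) = 1 (K(U) = (2*U)/((2*U)) = (2*U)*(1/(2*U)) = 1)
(16564 + K(108)) + 30366 = (16564 + 1) + 30366 = 16565 + 30366 = 46931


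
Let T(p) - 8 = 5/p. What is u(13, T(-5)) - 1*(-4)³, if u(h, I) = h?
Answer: 77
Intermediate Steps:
T(p) = 8 + 5/p
u(13, T(-5)) - 1*(-4)³ = 13 - 1*(-4)³ = 13 - 1*(-64) = 13 + 64 = 77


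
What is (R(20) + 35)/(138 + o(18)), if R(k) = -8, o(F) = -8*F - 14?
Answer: -27/20 ≈ -1.3500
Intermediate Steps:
o(F) = -14 - 8*F
(R(20) + 35)/(138 + o(18)) = (-8 + 35)/(138 + (-14 - 8*18)) = 27/(138 + (-14 - 144)) = 27/(138 - 158) = 27/(-20) = 27*(-1/20) = -27/20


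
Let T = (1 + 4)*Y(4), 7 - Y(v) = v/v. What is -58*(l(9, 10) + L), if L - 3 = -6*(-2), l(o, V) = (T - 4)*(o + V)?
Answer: -29522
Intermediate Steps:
Y(v) = 6 (Y(v) = 7 - v/v = 7 - 1*1 = 7 - 1 = 6)
T = 30 (T = (1 + 4)*6 = 5*6 = 30)
l(o, V) = 26*V + 26*o (l(o, V) = (30 - 4)*(o + V) = 26*(V + o) = 26*V + 26*o)
L = 15 (L = 3 - 6*(-2) = 3 + 12 = 15)
-58*(l(9, 10) + L) = -58*((26*10 + 26*9) + 15) = -58*((260 + 234) + 15) = -58*(494 + 15) = -58*509 = -29522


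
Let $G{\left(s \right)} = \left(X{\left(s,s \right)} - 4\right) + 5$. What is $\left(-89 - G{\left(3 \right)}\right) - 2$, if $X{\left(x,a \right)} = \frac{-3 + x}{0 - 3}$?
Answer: $-92$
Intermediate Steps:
$X{\left(x,a \right)} = 1 - \frac{x}{3}$ ($X{\left(x,a \right)} = \frac{-3 + x}{-3} = \left(-3 + x\right) \left(- \frac{1}{3}\right) = 1 - \frac{x}{3}$)
$G{\left(s \right)} = 2 - \frac{s}{3}$ ($G{\left(s \right)} = \left(\left(1 - \frac{s}{3}\right) - 4\right) + 5 = \left(-3 - \frac{s}{3}\right) + 5 = 2 - \frac{s}{3}$)
$\left(-89 - G{\left(3 \right)}\right) - 2 = \left(-89 - \left(2 - 1\right)\right) - 2 = \left(-89 - 1\right) - 2 = -90 - 2 = -92$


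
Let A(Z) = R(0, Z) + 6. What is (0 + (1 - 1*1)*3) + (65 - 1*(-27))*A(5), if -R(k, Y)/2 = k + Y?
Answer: -368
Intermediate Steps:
R(k, Y) = -2*Y - 2*k (R(k, Y) = -2*(k + Y) = -2*(Y + k) = -2*Y - 2*k)
A(Z) = 6 - 2*Z (A(Z) = (-2*Z - 2*0) + 6 = (-2*Z + 0) + 6 = -2*Z + 6 = 6 - 2*Z)
(0 + (1 - 1*1)*3) + (65 - 1*(-27))*A(5) = (0 + (1 - 1*1)*3) + (65 - 1*(-27))*(6 - 2*5) = (0 + (1 - 1)*3) + (65 + 27)*(6 - 10) = (0 + 0*3) + 92*(-4) = (0 + 0) - 368 = 0 - 368 = -368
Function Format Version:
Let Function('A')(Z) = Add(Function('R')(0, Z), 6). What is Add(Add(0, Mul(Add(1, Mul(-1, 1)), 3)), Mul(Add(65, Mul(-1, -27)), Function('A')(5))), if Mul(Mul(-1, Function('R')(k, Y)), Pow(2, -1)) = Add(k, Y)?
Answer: -368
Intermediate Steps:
Function('R')(k, Y) = Add(Mul(-2, Y), Mul(-2, k)) (Function('R')(k, Y) = Mul(-2, Add(k, Y)) = Mul(-2, Add(Y, k)) = Add(Mul(-2, Y), Mul(-2, k)))
Function('A')(Z) = Add(6, Mul(-2, Z)) (Function('A')(Z) = Add(Add(Mul(-2, Z), Mul(-2, 0)), 6) = Add(Add(Mul(-2, Z), 0), 6) = Add(Mul(-2, Z), 6) = Add(6, Mul(-2, Z)))
Add(Add(0, Mul(Add(1, Mul(-1, 1)), 3)), Mul(Add(65, Mul(-1, -27)), Function('A')(5))) = Add(Add(0, Mul(Add(1, Mul(-1, 1)), 3)), Mul(Add(65, Mul(-1, -27)), Add(6, Mul(-2, 5)))) = Add(Add(0, Mul(Add(1, -1), 3)), Mul(Add(65, 27), Add(6, -10))) = Add(Add(0, Mul(0, 3)), Mul(92, -4)) = Add(Add(0, 0), -368) = Add(0, -368) = -368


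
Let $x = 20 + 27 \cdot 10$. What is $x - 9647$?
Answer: $-9357$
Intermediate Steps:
$x = 290$ ($x = 20 + 270 = 290$)
$x - 9647 = 290 - 9647 = -9357$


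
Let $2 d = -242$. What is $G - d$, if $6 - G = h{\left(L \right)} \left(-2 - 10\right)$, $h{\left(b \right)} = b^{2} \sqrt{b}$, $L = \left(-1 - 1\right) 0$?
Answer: $127$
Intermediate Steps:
$d = -121$ ($d = \frac{1}{2} \left(-242\right) = -121$)
$L = 0$ ($L = \left(-2\right) 0 = 0$)
$h{\left(b \right)} = b^{\frac{5}{2}}$
$G = 6$ ($G = 6 - 0^{\frac{5}{2}} \left(-2 - 10\right) = 6 - 0 \left(-12\right) = 6 - 0 = 6 + 0 = 6$)
$G - d = 6 - -121 = 6 + 121 = 127$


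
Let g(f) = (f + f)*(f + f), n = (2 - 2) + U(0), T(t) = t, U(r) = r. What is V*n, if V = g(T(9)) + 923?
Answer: 0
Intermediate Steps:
n = 0 (n = (2 - 2) + 0 = 0 + 0 = 0)
g(f) = 4*f² (g(f) = (2*f)*(2*f) = 4*f²)
V = 1247 (V = 4*9² + 923 = 4*81 + 923 = 324 + 923 = 1247)
V*n = 1247*0 = 0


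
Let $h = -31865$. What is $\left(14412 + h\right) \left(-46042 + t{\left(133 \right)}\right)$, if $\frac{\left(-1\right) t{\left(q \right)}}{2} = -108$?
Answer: $799801178$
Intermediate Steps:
$t{\left(q \right)} = 216$ ($t{\left(q \right)} = \left(-2\right) \left(-108\right) = 216$)
$\left(14412 + h\right) \left(-46042 + t{\left(133 \right)}\right) = \left(14412 - 31865\right) \left(-46042 + 216\right) = \left(-17453\right) \left(-45826\right) = 799801178$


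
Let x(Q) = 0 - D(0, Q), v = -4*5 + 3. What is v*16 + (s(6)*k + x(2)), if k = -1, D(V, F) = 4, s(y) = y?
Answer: -282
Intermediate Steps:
v = -17 (v = -20 + 3 = -17)
x(Q) = -4 (x(Q) = 0 - 1*4 = 0 - 4 = -4)
v*16 + (s(6)*k + x(2)) = -17*16 + (6*(-1) - 4) = -272 + (-6 - 4) = -272 - 10 = -282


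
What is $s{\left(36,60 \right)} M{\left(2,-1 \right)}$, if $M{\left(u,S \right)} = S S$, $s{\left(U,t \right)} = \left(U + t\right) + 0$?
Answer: $96$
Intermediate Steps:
$s{\left(U,t \right)} = U + t$
$M{\left(u,S \right)} = S^{2}$
$s{\left(36,60 \right)} M{\left(2,-1 \right)} = \left(36 + 60\right) \left(-1\right)^{2} = 96 \cdot 1 = 96$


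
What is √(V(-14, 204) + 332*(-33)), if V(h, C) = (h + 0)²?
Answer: 2*I*√2690 ≈ 103.73*I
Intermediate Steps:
V(h, C) = h²
√(V(-14, 204) + 332*(-33)) = √((-14)² + 332*(-33)) = √(196 - 10956) = √(-10760) = 2*I*√2690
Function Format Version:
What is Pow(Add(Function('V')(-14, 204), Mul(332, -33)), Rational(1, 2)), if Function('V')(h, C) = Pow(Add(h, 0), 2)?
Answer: Mul(2, I, Pow(2690, Rational(1, 2))) ≈ Mul(103.73, I)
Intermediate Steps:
Function('V')(h, C) = Pow(h, 2)
Pow(Add(Function('V')(-14, 204), Mul(332, -33)), Rational(1, 2)) = Pow(Add(Pow(-14, 2), Mul(332, -33)), Rational(1, 2)) = Pow(Add(196, -10956), Rational(1, 2)) = Pow(-10760, Rational(1, 2)) = Mul(2, I, Pow(2690, Rational(1, 2)))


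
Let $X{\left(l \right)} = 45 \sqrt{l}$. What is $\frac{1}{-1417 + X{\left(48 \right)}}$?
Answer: $- \frac{1417}{1910689} - \frac{180 \sqrt{3}}{1910689} \approx -0.00090479$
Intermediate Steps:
$\frac{1}{-1417 + X{\left(48 \right)}} = \frac{1}{-1417 + 45 \sqrt{48}} = \frac{1}{-1417 + 45 \cdot 4 \sqrt{3}} = \frac{1}{-1417 + 180 \sqrt{3}}$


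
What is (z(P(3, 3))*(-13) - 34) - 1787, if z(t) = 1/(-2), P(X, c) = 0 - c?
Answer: -3629/2 ≈ -1814.5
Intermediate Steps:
P(X, c) = -c
z(t) = -½
(z(P(3, 3))*(-13) - 34) - 1787 = (-½*(-13) - 34) - 1787 = (13/2 - 34) - 1787 = -55/2 - 1787 = -3629/2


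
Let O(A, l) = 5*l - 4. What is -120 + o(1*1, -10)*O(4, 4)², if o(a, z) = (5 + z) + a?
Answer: -1144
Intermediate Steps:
O(A, l) = -4 + 5*l
o(a, z) = 5 + a + z
-120 + o(1*1, -10)*O(4, 4)² = -120 + (5 + 1*1 - 10)*(-4 + 5*4)² = -120 + (5 + 1 - 10)*(-4 + 20)² = -120 - 4*16² = -120 - 4*256 = -120 - 1024 = -1144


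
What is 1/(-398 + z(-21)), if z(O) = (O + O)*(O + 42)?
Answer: -1/1280 ≈ -0.00078125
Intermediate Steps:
z(O) = 2*O*(42 + O) (z(O) = (2*O)*(42 + O) = 2*O*(42 + O))
1/(-398 + z(-21)) = 1/(-398 + 2*(-21)*(42 - 21)) = 1/(-398 + 2*(-21)*21) = 1/(-398 - 882) = 1/(-1280) = -1/1280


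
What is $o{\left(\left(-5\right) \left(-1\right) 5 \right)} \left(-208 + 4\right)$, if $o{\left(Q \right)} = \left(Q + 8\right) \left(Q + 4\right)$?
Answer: $-195228$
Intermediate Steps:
$o{\left(Q \right)} = \left(4 + Q\right) \left(8 + Q\right)$ ($o{\left(Q \right)} = \left(8 + Q\right) \left(4 + Q\right) = \left(4 + Q\right) \left(8 + Q\right)$)
$o{\left(\left(-5\right) \left(-1\right) 5 \right)} \left(-208 + 4\right) = \left(32 + \left(\left(-5\right) \left(-1\right) 5\right)^{2} + 12 \left(-5\right) \left(-1\right) 5\right) \left(-208 + 4\right) = \left(32 + \left(5 \cdot 5\right)^{2} + 12 \cdot 5 \cdot 5\right) \left(-204\right) = \left(32 + 25^{2} + 12 \cdot 25\right) \left(-204\right) = \left(32 + 625 + 300\right) \left(-204\right) = 957 \left(-204\right) = -195228$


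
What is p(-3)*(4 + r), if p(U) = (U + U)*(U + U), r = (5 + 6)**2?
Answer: 4500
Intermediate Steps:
r = 121 (r = 11**2 = 121)
p(U) = 4*U**2 (p(U) = (2*U)*(2*U) = 4*U**2)
p(-3)*(4 + r) = (4*(-3)**2)*(4 + 121) = (4*9)*125 = 36*125 = 4500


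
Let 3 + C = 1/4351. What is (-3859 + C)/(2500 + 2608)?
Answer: -16803561/22224908 ≈ -0.75607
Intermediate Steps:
C = -13052/4351 (C = -3 + 1/4351 = -13052/4351 ≈ -2.9998)
(-3859 + C)/(2500 + 2608) = (-3859 - 13052/4351)/(2500 + 2608) = -16803561/4351/5108 = -16803561/4351*1/5108 = -16803561/22224908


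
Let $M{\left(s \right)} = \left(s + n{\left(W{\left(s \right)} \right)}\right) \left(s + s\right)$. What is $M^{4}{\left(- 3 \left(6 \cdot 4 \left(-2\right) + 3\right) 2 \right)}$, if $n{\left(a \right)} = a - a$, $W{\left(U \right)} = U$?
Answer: $451887258369600000000$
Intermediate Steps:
$n{\left(a \right)} = 0$
$M{\left(s \right)} = 2 s^{2}$ ($M{\left(s \right)} = \left(s + 0\right) \left(s + s\right) = s 2 s = 2 s^{2}$)
$M^{4}{\left(- 3 \left(6 \cdot 4 \left(-2\right) + 3\right) 2 \right)} = \left(2 \left(- 3 \left(6 \cdot 4 \left(-2\right) + 3\right) 2\right)^{2}\right)^{4} = \left(2 \left(- 3 \left(6 \left(-8\right) + 3\right) 2\right)^{2}\right)^{4} = \left(2 \left(- 3 \left(-48 + 3\right) 2\right)^{2}\right)^{4} = \left(2 \left(\left(-3\right) \left(-45\right) 2\right)^{2}\right)^{4} = \left(2 \left(135 \cdot 2\right)^{2}\right)^{4} = \left(2 \cdot 270^{2}\right)^{4} = \left(2 \cdot 72900\right)^{4} = 145800^{4} = 451887258369600000000$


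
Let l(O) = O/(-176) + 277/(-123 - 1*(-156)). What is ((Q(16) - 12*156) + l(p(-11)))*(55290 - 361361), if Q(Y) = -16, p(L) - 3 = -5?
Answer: 151876409123/264 ≈ 5.7529e+8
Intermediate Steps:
p(L) = -2 (p(L) = 3 - 5 = -2)
l(O) = 277/33 - O/176 (l(O) = O*(-1/176) + 277/(-123 + 156) = -O/176 + 277/33 = 277/33 - O/176)
((Q(16) - 12*156) + l(p(-11)))*(55290 - 361361) = ((-16 - 12*156) + (277/33 - 1/176*(-2)))*(55290 - 361361) = ((-16 - 1872) + (277/33 + 1/88))*(-306071) = (-1888 + 2219/264)*(-306071) = -496213/264*(-306071) = 151876409123/264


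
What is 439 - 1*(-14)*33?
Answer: 901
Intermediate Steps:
439 - 1*(-14)*33 = 439 + 14*33 = 439 + 462 = 901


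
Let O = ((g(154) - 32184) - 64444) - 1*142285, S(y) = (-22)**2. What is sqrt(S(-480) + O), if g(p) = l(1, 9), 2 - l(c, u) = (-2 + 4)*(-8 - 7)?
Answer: I*sqrt(238397) ≈ 488.26*I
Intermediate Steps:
S(y) = 484
l(c, u) = 32 (l(c, u) = 2 - (-2 + 4)*(-8 - 7) = 2 - 2*(-15) = 2 - 1*(-30) = 2 + 30 = 32)
g(p) = 32
O = -238881 (O = ((32 - 32184) - 64444) - 1*142285 = (-32152 - 64444) - 142285 = -96596 - 142285 = -238881)
sqrt(S(-480) + O) = sqrt(484 - 238881) = sqrt(-238397) = I*sqrt(238397)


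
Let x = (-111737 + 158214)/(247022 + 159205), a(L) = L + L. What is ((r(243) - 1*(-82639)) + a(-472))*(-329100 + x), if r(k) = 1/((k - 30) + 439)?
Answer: -2373659080899548481/88286668 ≈ -2.6886e+10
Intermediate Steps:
a(L) = 2*L
r(k) = 1/(409 + k) (r(k) = 1/((-30 + k) + 439) = 1/(409 + k))
x = 46477/406227 ≈ 0.11441
((r(243) - 1*(-82639)) + a(-472))*(-329100 + x) = ((1/(409 + 243) - 1*(-82639)) + 2*(-472))*(-329100 + 46477/406227) = ((1/652 + 82639) - 944)*(-133689259223/406227) = (53880629/652 - 944)*(-133689259223/406227) = (53265141/652)*(-133689259223/406227) = -2373659080899548481/88286668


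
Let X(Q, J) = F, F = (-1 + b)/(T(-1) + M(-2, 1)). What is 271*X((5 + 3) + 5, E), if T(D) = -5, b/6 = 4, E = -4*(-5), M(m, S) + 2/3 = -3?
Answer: -18699/26 ≈ -719.19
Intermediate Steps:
M(m, S) = -11/3 (M(m, S) = -⅔ - 3 = -11/3)
E = 20
b = 24 (b = 6*4 = 24)
F = -69/26 (F = (-1 + 24)/(-5 - 11/3) = 23/(-26/3) = 23*(-3/26) = -69/26 ≈ -2.6538)
X(Q, J) = -69/26
271*X((5 + 3) + 5, E) = 271*(-69/26) = -18699/26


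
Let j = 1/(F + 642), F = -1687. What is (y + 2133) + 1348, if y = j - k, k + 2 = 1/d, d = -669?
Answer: 2434983091/699105 ≈ 3483.0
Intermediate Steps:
k = -1339/669 (k = -2 + 1/(-669) = -2 - 1/669 = -1339/669 ≈ -2.0015)
j = -1/1045 (j = 1/(-1687 + 642) = 1/(-1045) = -1/1045 ≈ -0.00095694)
y = 1398586/699105 (y = -1/1045 - 1*(-1339/669) = -1/1045 + 1339/669 = 1398586/699105 ≈ 2.0005)
(y + 2133) + 1348 = (1398586/699105 + 2133) + 1348 = 1492589551/699105 + 1348 = 2434983091/699105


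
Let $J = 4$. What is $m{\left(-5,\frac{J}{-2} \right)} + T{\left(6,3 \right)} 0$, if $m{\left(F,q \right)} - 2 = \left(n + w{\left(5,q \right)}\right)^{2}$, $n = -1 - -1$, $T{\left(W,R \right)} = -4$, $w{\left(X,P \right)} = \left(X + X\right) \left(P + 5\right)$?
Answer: $902$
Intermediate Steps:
$w{\left(X,P \right)} = 2 X \left(5 + P\right)$
$n = 0$ ($n = -1 + 1 = 0$)
$m{\left(F,q \right)} = 2 + \left(50 + 10 q\right)^{2}$ ($m{\left(F,q \right)} = 2 + \left(0 + 2 \cdot 5 \left(5 + q\right)\right)^{2} = 2 + \left(0 + \left(50 + 10 q\right)\right)^{2} = 2 + \left(50 + 10 q\right)^{2}$)
$m{\left(-5,\frac{J}{-2} \right)} + T{\left(6,3 \right)} 0 = \left(2 + 100 \left(5 + \frac{4}{-2}\right)^{2}\right) - 0 = \left(2 + 100 \left(5 + 4 \left(- \frac{1}{2}\right)\right)^{2}\right) + 0 = \left(2 + 100 \left(5 - 2\right)^{2}\right) + 0 = \left(2 + 100 \cdot 3^{2}\right) + 0 = \left(2 + 100 \cdot 9\right) + 0 = \left(2 + 900\right) + 0 = 902 + 0 = 902$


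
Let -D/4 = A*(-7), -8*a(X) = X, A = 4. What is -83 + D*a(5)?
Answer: -153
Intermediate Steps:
a(X) = -X/8
D = 112 (D = -16*(-7) = -4*(-28) = 112)
-83 + D*a(5) = -83 + 112*(-⅛*5) = -83 + 112*(-5/8) = -83 - 70 = -153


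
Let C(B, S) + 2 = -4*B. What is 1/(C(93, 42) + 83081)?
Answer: 1/82707 ≈ 1.2091e-5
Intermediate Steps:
C(B, S) = -2 - 4*B
1/(C(93, 42) + 83081) = 1/((-2 - 4*93) + 83081) = 1/((-2 - 372) + 83081) = 1/(-374 + 83081) = 1/82707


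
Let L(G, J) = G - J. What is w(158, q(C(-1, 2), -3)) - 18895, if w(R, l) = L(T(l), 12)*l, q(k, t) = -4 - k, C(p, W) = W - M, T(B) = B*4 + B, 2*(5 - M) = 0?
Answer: -18878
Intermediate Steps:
M = 5 (M = 5 - ½*0 = 5 + 0 = 5)
T(B) = 5*B (T(B) = 4*B + B = 5*B)
C(p, W) = -5 + W (C(p, W) = W - 1*5 = W - 5 = -5 + W)
w(R, l) = l*(-12 + 5*l) (w(R, l) = (5*l - 1*12)*l = (5*l - 12)*l = (-12 + 5*l)*l = l*(-12 + 5*l))
w(158, q(C(-1, 2), -3)) - 18895 = (-4 - (-5 + 2))*(-12 + 5*(-4 - (-5 + 2))) - 18895 = (-4 - 1*(-3))*(-12 + 5*(-4 - 1*(-3))) - 18895 = (-4 + 3)*(-12 + 5*(-4 + 3)) - 18895 = -(-12 + 5*(-1)) - 18895 = -(-12 - 5) - 18895 = -1*(-17) - 18895 = 17 - 18895 = -18878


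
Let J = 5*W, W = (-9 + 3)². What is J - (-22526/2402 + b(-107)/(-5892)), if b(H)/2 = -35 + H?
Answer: 334938268/1769073 ≈ 189.33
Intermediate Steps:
b(H) = -70 + 2*H (b(H) = 2*(-35 + H) = -70 + 2*H)
W = 36 (W = (-6)² = 36)
J = 180 (J = 5*36 = 180)
J - (-22526/2402 + b(-107)/(-5892)) = 180 - (-22526/2402 + (-70 + 2*(-107))/(-5892)) = 180 - (-22526*1/2402 + (-70 - 214)*(-1/5892)) = 180 - (-11263/1201 - 284*(-1/5892)) = 180 - (-11263/1201 + 71/1473) = 180 - 1*(-16505128/1769073) = 180 + 16505128/1769073 = 334938268/1769073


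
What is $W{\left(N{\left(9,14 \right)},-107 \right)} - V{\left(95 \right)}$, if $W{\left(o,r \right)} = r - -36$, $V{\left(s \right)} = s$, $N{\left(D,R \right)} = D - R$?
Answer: $-166$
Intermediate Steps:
$W{\left(o,r \right)} = 36 + r$ ($W{\left(o,r \right)} = r + 36 = 36 + r$)
$W{\left(N{\left(9,14 \right)},-107 \right)} - V{\left(95 \right)} = \left(36 - 107\right) - 95 = -71 - 95 = -166$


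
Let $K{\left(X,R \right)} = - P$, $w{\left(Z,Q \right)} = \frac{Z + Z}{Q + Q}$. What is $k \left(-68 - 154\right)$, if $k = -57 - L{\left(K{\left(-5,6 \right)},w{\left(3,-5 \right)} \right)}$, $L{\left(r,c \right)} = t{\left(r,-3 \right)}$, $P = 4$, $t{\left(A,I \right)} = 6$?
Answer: $13986$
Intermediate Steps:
$w{\left(Z,Q \right)} = \frac{Z}{Q}$ ($w{\left(Z,Q \right)} = \frac{2 Z}{2 Q} = 2 Z \frac{1}{2 Q} = \frac{Z}{Q}$)
$K{\left(X,R \right)} = -4$ ($K{\left(X,R \right)} = \left(-1\right) 4 = -4$)
$L{\left(r,c \right)} = 6$
$k = -63$ ($k = -57 - 6 = -63$)
$k \left(-68 - 154\right) = - 63 \left(-68 - 154\right) = \left(-63\right) \left(-222\right) = 13986$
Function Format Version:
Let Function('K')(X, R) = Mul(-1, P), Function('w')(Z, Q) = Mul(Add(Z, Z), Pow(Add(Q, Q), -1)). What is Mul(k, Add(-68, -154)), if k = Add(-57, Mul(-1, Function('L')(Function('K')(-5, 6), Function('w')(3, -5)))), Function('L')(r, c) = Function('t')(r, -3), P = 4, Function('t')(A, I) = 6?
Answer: 13986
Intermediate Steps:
Function('w')(Z, Q) = Mul(Z, Pow(Q, -1)) (Function('w')(Z, Q) = Mul(Mul(2, Z), Pow(Mul(2, Q), -1)) = Mul(Mul(2, Z), Mul(Rational(1, 2), Pow(Q, -1))) = Mul(Z, Pow(Q, -1)))
Function('K')(X, R) = -4 (Function('K')(X, R) = Mul(-1, 4) = -4)
Function('L')(r, c) = 6
k = -63 (k = Add(-57, Mul(-1, 6)) = Add(-57, -6) = -63)
Mul(k, Add(-68, -154)) = Mul(-63, Add(-68, -154)) = Mul(-63, -222) = 13986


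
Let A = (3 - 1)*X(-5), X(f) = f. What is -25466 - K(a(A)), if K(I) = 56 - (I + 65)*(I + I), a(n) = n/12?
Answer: -461321/18 ≈ -25629.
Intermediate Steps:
A = -10 (A = (3 - 1)*(-5) = 2*(-5) = -10)
a(n) = n/12 (a(n) = n*(1/12) = n/12)
K(I) = 56 - 2*I*(65 + I) (K(I) = 56 - (65 + I)*2*I = 56 - 2*I*(65 + I))
-25466 - K(a(A)) = -25466 - (56 - 65*(-10)/6 - 2*((1/12)*(-10))²) = -25466 - (56 - 130*(-⅚) - 2*(-⅚)²) = -25466 - (56 + 325/3 - 2*25/36) = -25466 - (56 + 325/3 - 25/18) = -25466 - 1*2933/18 = -25466 - 2933/18 = -461321/18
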